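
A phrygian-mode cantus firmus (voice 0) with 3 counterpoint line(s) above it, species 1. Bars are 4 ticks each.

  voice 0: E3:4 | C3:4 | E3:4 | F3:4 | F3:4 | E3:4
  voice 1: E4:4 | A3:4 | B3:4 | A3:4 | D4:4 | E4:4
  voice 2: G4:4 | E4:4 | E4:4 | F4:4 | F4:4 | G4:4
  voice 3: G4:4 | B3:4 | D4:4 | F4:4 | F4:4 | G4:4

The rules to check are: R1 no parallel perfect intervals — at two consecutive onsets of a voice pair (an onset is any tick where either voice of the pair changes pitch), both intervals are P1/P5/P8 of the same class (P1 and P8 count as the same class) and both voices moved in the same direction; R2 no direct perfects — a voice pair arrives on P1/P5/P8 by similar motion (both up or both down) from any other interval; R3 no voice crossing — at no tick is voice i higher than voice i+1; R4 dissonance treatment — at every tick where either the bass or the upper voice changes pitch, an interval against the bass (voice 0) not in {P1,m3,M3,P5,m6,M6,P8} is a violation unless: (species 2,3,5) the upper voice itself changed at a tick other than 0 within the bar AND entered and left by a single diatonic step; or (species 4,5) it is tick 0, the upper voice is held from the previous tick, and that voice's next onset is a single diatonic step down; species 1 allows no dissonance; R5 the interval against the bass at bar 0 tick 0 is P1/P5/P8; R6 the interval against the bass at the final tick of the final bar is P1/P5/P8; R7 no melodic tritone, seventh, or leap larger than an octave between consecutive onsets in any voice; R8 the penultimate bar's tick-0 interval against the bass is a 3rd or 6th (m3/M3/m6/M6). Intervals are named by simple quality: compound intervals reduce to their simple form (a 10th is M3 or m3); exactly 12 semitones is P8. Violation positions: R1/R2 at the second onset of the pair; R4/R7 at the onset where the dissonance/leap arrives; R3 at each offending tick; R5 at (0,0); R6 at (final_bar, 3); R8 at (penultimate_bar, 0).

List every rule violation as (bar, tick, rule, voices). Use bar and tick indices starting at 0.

(0, 0, R5, (0, 2))
(0, 0, R5, (0, 3))
(1, 0, R2, (1, 2))
(1, 0, R3, (2, 3))
(1, 0, R4, (0, 3))
(1, 1, R3, (2, 3))
(1, 2, R3, (2, 3))
(1, 3, R3, (2, 3))
(2, 0, R2, (0, 1))
(2, 0, R3, (2, 3))
(2, 0, R4, (0, 3))
(2, 1, R3, (2, 3))
(2, 2, R3, (2, 3))
(2, 3, R3, (2, 3))
(3, 0, R1, (0, 2))
(3, 0, R2, (0, 3))
(3, 0, R2, (2, 3))
(4, 0, R8, (0, 2))
(4, 0, R8, (0, 3))
(5, 0, R1, (2, 3))
(5, 3, R6, (0, 2))
(5, 3, R6, (0, 3))

bar 0: v0=E3 v1=E4 v2=G4 v3=G4 downbeat m3
bar 1: v0=C3 v1=A3 v2=E4 v3=B3 downbeat M7
bar 2: v0=E3 v1=B3 v2=E4 v3=D4 downbeat m7
bar 3: v0=F3 v1=A3 v2=F4 v3=F4 downbeat P8
bar 4: v0=F3 v1=D4 v2=F4 v3=F4 downbeat P8
bar 5: v0=E3 v1=E4 v2=G4 v3=G4 downbeat m3
  -> R5 @ bar 0 tick 0 v(0, 2): opens on m3
  -> R5 @ bar 0 tick 0 v(0, 3): opens on m3
  -> R2 @ bar 1 tick 0 v(1, 2): E4/G4 m3 -> A3/E4 P5 similar
  -> R3 @ bar 1 tick 0 v(2, 3): E4 above B3
  -> R4 @ bar 1 tick 0 v(0, 3): C3/B3 M7 untreated
  -> R3 @ bar 1 tick 1 v(2, 3): E4 above B3
  -> R3 @ bar 1 tick 2 v(2, 3): E4 above B3
  -> R3 @ bar 1 tick 3 v(2, 3): E4 above B3
  -> R2 @ bar 2 tick 0 v(0, 1): C3/A3 M6 -> E3/B3 P5 similar
  -> R3 @ bar 2 tick 0 v(2, 3): E4 above D4
  -> R4 @ bar 2 tick 0 v(0, 3): E3/D4 m7 untreated
  -> R3 @ bar 2 tick 1 v(2, 3): E4 above D4
  -> R3 @ bar 2 tick 2 v(2, 3): E4 above D4
  -> R3 @ bar 2 tick 3 v(2, 3): E4 above D4
  -> R1 @ bar 3 tick 0 v(0, 2): E3/E4 P8 -> F3/F4 P8 similar
  -> R2 @ bar 3 tick 0 v(0, 3): E3/D4 m7 -> F3/F4 P8 similar
  -> R2 @ bar 3 tick 0 v(2, 3): E4/D4 M2 -> F4/F4 P1 similar
  -> R8 @ bar 4 tick 0 v(0, 2): penult P8 not 3rd/6th
  -> R8 @ bar 4 tick 0 v(0, 3): penult P8 not 3rd/6th
  -> R1 @ bar 5 tick 0 v(2, 3): F4/F4 P1 -> G4/G4 P1 similar
  -> R6 @ bar 5 tick 3 v(0, 2): closes on m3
  -> R6 @ bar 5 tick 3 v(0, 3): closes on m3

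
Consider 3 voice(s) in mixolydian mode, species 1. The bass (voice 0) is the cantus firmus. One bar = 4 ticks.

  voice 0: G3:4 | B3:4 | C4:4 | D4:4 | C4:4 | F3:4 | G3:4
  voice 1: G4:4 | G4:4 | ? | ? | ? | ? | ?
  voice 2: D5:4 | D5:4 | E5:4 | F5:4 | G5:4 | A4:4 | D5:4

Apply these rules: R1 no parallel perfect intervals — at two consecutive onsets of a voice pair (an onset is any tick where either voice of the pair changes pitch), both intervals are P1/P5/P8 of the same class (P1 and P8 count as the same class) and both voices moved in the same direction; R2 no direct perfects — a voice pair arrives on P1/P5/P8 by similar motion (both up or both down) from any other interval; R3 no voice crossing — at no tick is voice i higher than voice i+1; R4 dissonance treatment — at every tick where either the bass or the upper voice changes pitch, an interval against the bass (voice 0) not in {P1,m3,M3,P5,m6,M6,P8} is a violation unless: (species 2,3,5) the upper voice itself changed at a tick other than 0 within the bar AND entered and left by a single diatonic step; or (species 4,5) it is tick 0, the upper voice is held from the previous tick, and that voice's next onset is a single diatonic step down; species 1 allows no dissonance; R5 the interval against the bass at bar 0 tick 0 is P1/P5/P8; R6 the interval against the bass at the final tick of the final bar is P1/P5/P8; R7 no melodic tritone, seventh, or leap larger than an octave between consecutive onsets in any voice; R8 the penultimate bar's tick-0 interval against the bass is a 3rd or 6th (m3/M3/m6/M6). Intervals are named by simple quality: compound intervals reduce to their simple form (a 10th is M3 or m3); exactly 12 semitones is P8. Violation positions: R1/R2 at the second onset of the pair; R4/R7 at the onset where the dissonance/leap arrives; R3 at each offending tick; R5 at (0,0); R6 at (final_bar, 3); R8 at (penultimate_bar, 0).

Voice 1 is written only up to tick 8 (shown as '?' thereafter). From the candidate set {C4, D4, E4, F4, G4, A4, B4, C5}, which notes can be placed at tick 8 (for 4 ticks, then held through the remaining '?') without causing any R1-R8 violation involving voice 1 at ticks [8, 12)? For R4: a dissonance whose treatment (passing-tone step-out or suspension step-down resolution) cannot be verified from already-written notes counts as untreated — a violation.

C4: legal
D4: violates R4
E4: legal
F4: violates R4
G4: legal
A4: violates R1
B4: violates R4
C5: violates R2

{C4, E4, G4}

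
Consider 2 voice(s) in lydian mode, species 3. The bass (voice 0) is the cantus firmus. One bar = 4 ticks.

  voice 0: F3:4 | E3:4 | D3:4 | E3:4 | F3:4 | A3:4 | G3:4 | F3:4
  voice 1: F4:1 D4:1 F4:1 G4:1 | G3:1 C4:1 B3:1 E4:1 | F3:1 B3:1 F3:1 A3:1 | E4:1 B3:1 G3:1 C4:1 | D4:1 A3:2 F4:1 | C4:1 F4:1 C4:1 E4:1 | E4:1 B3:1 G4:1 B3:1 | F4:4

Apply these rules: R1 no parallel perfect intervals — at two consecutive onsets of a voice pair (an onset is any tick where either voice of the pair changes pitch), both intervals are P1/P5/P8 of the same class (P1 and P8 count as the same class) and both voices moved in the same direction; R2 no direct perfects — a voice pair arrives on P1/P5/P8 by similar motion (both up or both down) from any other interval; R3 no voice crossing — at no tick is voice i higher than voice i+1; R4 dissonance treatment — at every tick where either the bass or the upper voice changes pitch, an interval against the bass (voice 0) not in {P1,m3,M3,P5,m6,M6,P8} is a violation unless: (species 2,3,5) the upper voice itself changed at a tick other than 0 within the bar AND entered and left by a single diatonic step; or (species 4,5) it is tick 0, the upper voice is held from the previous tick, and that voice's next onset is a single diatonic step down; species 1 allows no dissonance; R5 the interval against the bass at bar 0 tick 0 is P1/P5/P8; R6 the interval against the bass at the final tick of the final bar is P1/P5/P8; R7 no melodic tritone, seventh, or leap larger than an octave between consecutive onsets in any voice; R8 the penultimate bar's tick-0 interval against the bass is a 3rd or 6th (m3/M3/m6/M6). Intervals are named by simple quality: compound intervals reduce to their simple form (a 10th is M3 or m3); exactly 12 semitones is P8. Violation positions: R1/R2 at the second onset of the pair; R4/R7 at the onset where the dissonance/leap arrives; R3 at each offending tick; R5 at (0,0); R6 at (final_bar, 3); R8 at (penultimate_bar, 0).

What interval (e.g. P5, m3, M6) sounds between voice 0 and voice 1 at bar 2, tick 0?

m3

voice 0=D3 voice 1=F3 -> m3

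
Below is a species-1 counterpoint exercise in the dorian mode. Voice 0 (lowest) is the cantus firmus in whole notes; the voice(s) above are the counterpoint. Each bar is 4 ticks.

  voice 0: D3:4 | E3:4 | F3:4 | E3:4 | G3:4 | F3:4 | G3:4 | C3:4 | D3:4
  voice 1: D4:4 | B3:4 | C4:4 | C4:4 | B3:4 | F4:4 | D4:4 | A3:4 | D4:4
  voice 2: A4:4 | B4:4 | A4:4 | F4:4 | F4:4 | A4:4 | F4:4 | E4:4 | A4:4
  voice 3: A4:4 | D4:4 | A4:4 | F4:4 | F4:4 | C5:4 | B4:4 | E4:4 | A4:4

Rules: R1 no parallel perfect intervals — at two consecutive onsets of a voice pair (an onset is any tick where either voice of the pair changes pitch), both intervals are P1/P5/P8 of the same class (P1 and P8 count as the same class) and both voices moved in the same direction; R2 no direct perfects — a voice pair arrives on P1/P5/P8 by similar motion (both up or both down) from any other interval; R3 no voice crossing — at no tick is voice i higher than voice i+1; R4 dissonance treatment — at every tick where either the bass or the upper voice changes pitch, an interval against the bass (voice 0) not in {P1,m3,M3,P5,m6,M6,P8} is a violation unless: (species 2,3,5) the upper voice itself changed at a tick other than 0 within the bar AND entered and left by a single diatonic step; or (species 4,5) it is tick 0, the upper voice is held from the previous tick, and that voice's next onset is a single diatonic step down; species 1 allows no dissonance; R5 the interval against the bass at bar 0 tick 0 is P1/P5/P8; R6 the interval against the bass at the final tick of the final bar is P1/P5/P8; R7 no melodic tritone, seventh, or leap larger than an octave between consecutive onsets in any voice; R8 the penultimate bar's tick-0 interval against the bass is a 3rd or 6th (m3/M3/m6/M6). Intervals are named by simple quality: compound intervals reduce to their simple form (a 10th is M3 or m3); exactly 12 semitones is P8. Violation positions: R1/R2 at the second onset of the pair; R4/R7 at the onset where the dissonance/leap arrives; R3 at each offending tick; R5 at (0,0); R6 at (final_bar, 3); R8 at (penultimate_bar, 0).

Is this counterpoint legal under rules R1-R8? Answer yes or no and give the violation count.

bar 0: v0=D3 v1=D4 v2=A4 v3=A4 (P5)
bar 1: v0=E3 v1=B3 v2=B4 v3=D4 (m7)
bar 2: v0=F3 v1=C4 v2=A4 v3=A4 (M3)
bar 3: v0=E3 v1=C4 v2=F4 v3=F4 (m2)
bar 4: v0=G3 v1=B3 v2=F4 v3=F4 (m7)
bar 5: v0=F3 v1=F4 v2=A4 v3=C5 (P5)
bar 6: v0=G3 v1=D4 v2=F4 v3=B4 (M3)
bar 7: v0=C3 v1=A3 v2=E4 v3=E4 (M3)
bar 8: v0=D3 v1=D4 v2=A4 v3=A4 (P5)
  R1 @ bar1.0: D3/A4 P5 -> E3/B4 P5 similar
  R3 @ bar1.0: B4 above D4
  R4 @ bar1.0: E3/D4 m7 untreated
  R3 @ bar1.1: B4 above D4
  R3 @ bar1.2: B4 above D4
  R3 @ bar1.3: B4 above D4
  R1 @ bar2.0: E3/B3 P5 -> F3/C4 P5 similar
  R1 @ bar3.0: A4/A4 P1 -> F4/F4 P1 similar
  R4 @ bar3.0: E3/F4 m2 untreated
  R4 @ bar3.0: E3/F4 m2 untreated
  R4 @ bar4.0: G3/F4 m7 untreated
  R4 @ bar4.0: G3/F4 m7 untreated
  R2 @ bar5.0: B3/F4 TT -> F4/C5 P5 similar
  R7 @ bar5.0: B3->F4 leap 6st
  R4 @ bar6.0: G3/F4 m7 untreated
  R2 @ bar7.0: D4/F4 m3 -> A3/E4 P5 similar
  R2 @ bar7.0: D4/B4 M6 -> A3/E4 P5 similar
  R2 @ bar7.0: F4/B4 TT -> E4/E4 P1 similar
  R1 @ bar8.0: A3/E4 P5 -> D4/A4 P5 similar
  R1 @ bar8.0: A3/E4 P5 -> D4/A4 P5 similar
  R1 @ bar8.0: E4/E4 P1 -> A4/A4 P1 similar
  R2 @ bar8.0: C3/A3 M6 -> D3/D4 P8 similar
  R2 @ bar8.0: C3/E4 M3 -> D3/A4 P5 similar
  R2 @ bar8.0: C3/E4 M3 -> D3/A4 P5 similar

No (24 violations)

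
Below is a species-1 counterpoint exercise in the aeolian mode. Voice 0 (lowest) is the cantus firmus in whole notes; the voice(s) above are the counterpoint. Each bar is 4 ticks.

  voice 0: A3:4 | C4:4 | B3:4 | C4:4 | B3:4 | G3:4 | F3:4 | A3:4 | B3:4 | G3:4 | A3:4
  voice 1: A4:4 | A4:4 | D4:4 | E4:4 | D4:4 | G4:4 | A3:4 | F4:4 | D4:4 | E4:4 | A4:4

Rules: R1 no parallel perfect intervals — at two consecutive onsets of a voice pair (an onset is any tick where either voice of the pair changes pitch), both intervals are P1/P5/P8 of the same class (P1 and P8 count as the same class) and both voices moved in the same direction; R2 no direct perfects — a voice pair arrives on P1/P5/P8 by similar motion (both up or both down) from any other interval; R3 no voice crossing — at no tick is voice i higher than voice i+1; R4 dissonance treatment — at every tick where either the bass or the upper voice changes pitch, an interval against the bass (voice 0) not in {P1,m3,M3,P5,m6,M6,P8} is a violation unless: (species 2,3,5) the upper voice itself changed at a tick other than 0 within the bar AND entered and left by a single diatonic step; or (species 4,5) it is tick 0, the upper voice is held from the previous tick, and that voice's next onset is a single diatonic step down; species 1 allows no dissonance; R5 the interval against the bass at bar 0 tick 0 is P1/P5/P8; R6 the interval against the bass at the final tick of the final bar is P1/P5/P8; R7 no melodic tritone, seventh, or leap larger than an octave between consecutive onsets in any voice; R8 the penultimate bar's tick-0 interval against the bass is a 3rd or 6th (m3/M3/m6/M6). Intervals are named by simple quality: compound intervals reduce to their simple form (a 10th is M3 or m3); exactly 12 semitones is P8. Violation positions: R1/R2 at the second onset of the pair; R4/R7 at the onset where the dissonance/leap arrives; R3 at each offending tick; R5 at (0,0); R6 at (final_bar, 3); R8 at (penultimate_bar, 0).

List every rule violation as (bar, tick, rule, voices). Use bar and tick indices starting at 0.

bar 0: v0=A3 v1=A4 downbeat P8
bar 1: v0=C4 v1=A4 downbeat M6
bar 2: v0=B3 v1=D4 downbeat m3
bar 3: v0=C4 v1=E4 downbeat M3
bar 4: v0=B3 v1=D4 downbeat m3
bar 5: v0=G3 v1=G4 downbeat P8
bar 6: v0=F3 v1=A3 downbeat M3
bar 7: v0=A3 v1=F4 downbeat m6
bar 8: v0=B3 v1=D4 downbeat m3
bar 9: v0=G3 v1=E4 downbeat M6
bar 10: v0=A3 v1=A4 downbeat P8
  -> R7 @ bar 6 tick 0 v(1,): G4->A3 leap 10st
  -> R2 @ bar 10 tick 0 v(0, 1): G3/E4 M6 -> A3/A4 P8 similar

(6, 0, R7, (1,))
(10, 0, R2, (0, 1))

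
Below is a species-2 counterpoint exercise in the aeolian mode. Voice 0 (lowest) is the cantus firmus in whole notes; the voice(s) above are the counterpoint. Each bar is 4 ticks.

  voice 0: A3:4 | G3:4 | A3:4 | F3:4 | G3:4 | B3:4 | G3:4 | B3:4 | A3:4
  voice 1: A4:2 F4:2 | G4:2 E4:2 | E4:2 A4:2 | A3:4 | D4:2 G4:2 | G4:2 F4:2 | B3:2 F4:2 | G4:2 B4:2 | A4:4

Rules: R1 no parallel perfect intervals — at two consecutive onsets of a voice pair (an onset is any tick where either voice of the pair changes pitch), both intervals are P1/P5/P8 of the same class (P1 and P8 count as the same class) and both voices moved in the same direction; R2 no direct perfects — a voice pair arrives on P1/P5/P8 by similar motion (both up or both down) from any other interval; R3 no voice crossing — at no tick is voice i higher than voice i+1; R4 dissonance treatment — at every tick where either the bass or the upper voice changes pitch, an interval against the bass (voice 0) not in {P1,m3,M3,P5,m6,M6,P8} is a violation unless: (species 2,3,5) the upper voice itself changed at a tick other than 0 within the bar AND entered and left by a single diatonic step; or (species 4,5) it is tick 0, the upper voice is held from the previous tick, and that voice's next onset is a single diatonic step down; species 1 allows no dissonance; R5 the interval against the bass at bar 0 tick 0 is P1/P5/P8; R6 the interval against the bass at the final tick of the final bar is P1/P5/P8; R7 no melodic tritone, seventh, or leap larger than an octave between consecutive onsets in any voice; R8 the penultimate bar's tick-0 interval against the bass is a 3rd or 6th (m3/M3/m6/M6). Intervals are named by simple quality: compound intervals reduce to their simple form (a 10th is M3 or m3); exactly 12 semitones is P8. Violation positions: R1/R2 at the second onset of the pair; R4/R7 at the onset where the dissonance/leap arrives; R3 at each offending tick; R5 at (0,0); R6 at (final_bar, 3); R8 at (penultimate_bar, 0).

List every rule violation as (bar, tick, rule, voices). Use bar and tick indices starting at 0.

(4, 0, R2, (0, 1))
(5, 2, R4, (0, 1))
(6, 0, R7, (1,))
(6, 2, R4, (0, 1))
(6, 2, R7, (1,))
(8, 0, R1, (0, 1))

bar 0: v0=A3 v1=A4 downbeat P8
bar 1: v0=G3 v1=G4 downbeat P8
bar 2: v0=A3 v1=E4 downbeat P5
bar 3: v0=F3 v1=A3 downbeat M3
bar 4: v0=G3 v1=D4 downbeat P5
bar 5: v0=B3 v1=G4 downbeat m6
bar 6: v0=G3 v1=B3 downbeat M3
bar 7: v0=B3 v1=G4 downbeat m6
bar 8: v0=A3 v1=A4 downbeat P8
  -> R2 @ bar 4 tick 0 v(0, 1): F3/A3 M3 -> G3/D4 P5 similar
  -> R4 @ bar 5 tick 2 v(0, 1): B3/F4 TT untreated
  -> R7 @ bar 6 tick 0 v(1,): F4->B3 leap 6st
  -> R4 @ bar 6 tick 2 v(0, 1): G3/F4 m7 untreated
  -> R7 @ bar 6 tick 2 v(1,): B3->F4 leap 6st
  -> R1 @ bar 8 tick 0 v(0, 1): B3/B4 P8 -> A3/A4 P8 similar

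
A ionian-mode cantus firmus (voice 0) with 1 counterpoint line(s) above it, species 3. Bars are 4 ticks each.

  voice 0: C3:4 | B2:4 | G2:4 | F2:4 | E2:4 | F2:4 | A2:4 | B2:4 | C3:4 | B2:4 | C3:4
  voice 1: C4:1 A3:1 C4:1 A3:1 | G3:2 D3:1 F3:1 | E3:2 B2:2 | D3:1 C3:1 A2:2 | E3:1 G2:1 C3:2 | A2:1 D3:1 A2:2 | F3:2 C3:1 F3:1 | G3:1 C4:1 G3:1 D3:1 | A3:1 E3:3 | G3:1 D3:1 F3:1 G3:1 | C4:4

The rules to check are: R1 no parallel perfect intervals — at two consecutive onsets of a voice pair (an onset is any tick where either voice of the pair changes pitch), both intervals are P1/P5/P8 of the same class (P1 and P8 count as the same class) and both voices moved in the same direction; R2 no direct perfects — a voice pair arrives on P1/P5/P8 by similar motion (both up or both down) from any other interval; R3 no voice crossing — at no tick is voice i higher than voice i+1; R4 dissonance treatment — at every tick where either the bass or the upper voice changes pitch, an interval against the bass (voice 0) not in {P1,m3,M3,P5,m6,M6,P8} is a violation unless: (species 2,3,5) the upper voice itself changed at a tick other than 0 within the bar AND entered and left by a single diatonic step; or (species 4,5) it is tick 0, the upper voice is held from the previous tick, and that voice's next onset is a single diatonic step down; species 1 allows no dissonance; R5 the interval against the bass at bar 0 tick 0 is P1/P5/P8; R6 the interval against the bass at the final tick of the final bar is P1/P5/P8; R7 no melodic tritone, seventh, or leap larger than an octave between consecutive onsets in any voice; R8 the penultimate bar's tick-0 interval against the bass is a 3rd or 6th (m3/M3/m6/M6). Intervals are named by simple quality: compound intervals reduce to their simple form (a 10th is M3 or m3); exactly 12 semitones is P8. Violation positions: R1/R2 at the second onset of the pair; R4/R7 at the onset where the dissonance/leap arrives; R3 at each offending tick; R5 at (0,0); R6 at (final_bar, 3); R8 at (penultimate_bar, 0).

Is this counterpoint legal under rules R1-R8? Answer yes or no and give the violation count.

No (4 violations)

bar 0: v0=C3 v1=C4 (P8)
bar 1: v0=B2 v1=G3 (m6)
bar 2: v0=G2 v1=E3 (M6)
bar 3: v0=F2 v1=D3 (M6)
bar 4: v0=E2 v1=E3 (P8)
bar 5: v0=F2 v1=A2 (M3)
bar 6: v0=A2 v1=F3 (m6)
bar 7: v0=B2 v1=G3 (m6)
bar 8: v0=C3 v1=A3 (M6)
bar 9: v0=B2 v1=G3 (m6)
bar 10: v0=C3 v1=C4 (P8)
  R4 @ bar1.3: B2/F3 TT untreated
  R4 @ bar7.1: B2/C4 m2 untreated
  R4 @ bar9.2: B2/F3 TT untreated
  R2 @ bar10.0: B2/G3 m6 -> C3/C4 P8 similar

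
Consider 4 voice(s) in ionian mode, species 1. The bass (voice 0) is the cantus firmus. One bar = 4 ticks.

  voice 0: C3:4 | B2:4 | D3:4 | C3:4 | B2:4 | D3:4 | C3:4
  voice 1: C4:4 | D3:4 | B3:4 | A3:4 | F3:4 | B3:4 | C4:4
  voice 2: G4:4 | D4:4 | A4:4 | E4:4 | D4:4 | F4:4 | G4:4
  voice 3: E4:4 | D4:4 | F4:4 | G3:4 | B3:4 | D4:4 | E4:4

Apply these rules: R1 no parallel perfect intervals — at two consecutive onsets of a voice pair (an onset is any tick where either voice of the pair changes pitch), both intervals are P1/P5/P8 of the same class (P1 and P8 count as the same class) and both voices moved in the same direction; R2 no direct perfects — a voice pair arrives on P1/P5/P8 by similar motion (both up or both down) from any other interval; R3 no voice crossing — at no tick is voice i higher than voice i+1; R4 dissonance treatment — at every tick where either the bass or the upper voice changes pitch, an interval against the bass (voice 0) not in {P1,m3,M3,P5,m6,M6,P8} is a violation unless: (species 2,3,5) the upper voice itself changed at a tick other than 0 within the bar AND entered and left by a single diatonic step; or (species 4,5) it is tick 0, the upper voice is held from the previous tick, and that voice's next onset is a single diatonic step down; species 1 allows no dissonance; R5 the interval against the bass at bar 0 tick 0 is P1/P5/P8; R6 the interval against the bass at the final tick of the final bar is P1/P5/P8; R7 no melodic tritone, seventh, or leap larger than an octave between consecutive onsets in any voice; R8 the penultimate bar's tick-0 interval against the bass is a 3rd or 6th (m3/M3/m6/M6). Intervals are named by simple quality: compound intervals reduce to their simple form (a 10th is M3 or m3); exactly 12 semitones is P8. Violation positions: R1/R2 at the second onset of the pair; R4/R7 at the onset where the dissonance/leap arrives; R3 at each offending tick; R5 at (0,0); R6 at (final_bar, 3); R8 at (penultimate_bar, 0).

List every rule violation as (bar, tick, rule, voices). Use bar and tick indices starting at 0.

bar 0: v0=C3 v1=C4 v2=G4 v3=E4 downbeat M3
bar 1: v0=B2 v1=D3 v2=D4 v3=D4 downbeat m3
bar 2: v0=D3 v1=B3 v2=A4 v3=F4 downbeat m3
bar 3: v0=C3 v1=A3 v2=E4 v3=G3 downbeat P5
bar 4: v0=B2 v1=F3 v2=D4 v3=B3 downbeat P8
bar 5: v0=D3 v1=B3 v2=F4 v3=D4 downbeat P8
bar 6: v0=C3 v1=C4 v2=G4 v3=E4 downbeat M3
  -> R3 @ bar 0 tick 0 v(2, 3): G4 above E4
  -> R5 @ bar 0 tick 0 v(0, 3): opens on M3
  -> R3 @ bar 0 tick 1 v(2, 3): G4 above E4
  -> R3 @ bar 0 tick 2 v(2, 3): G4 above E4
  -> R3 @ bar 0 tick 3 v(2, 3): G4 above E4
  -> R2 @ bar 1 tick 0 v(1, 2): C4/G4 P5 -> D3/D4 P8 similar
  -> R2 @ bar 1 tick 0 v(1, 3): C4/E4 M3 -> D3/D4 P8 similar
  -> R2 @ bar 1 tick 0 v(2, 3): G4/E4 m3 -> D4/D4 P1 similar
  -> R7 @ bar 1 tick 0 v(1,): C4->D3 leap 10st
  -> R2 @ bar 2 tick 0 v(0, 2): B2/D4 m3 -> D3/A4 P5 similar
  -> R3 @ bar 2 tick 0 v(2, 3): A4 above F4
  -> R3 @ bar 2 tick 1 v(2, 3): A4 above F4
  -> R3 @ bar 2 tick 2 v(2, 3): A4 above F4
  -> R3 @ bar 2 tick 3 v(2, 3): A4 above F4
  -> R2 @ bar 3 tick 0 v(0, 3): D3/F4 m3 -> C3/G3 P5 similar
  -> R2 @ bar 3 tick 0 v(1, 2): B3/A4 m7 -> A3/E4 P5 similar
  -> R3 @ bar 3 tick 0 v(2, 3): E4 above G3
  -> R7 @ bar 3 tick 0 v(3,): F4->G3 leap 10st
  -> R3 @ bar 3 tick 1 v(2, 3): E4 above G3
  -> R3 @ bar 3 tick 2 v(2, 3): E4 above G3
  -> R3 @ bar 3 tick 3 v(2, 3): E4 above G3
  -> R3 @ bar 4 tick 0 v(2, 3): D4 above B3
  -> R4 @ bar 4 tick 0 v(0, 1): B2/F3 TT untreated
  -> R3 @ bar 4 tick 1 v(2, 3): D4 above B3
  -> R3 @ bar 4 tick 2 v(2, 3): D4 above B3
  -> R3 @ bar 4 tick 3 v(2, 3): D4 above B3
  -> R1 @ bar 5 tick 0 v(0, 3): B2/B3 P8 -> D3/D4 P8 similar
  -> R3 @ bar 5 tick 0 v(2, 3): F4 above D4
  -> R7 @ bar 5 tick 0 v(1,): F3->B3 leap 6st
  -> R8 @ bar 5 tick 0 v(0, 3): penult P8 not 3rd/6th
  -> R3 @ bar 5 tick 1 v(2, 3): F4 above D4
  -> R3 @ bar 5 tick 2 v(2, 3): F4 above D4
  -> R3 @ bar 5 tick 3 v(2, 3): F4 above D4
  -> R2 @ bar 6 tick 0 v(1, 2): B3/F4 TT -> C4/G4 P5 similar
  -> R3 @ bar 6 tick 0 v(2, 3): G4 above E4
  -> R3 @ bar 6 tick 1 v(2, 3): G4 above E4
  -> R3 @ bar 6 tick 2 v(2, 3): G4 above E4
  -> R3 @ bar 6 tick 3 v(2, 3): G4 above E4
  -> R6 @ bar 6 tick 3 v(0, 3): closes on M3

(0, 0, R3, (2, 3))
(0, 0, R5, (0, 3))
(0, 1, R3, (2, 3))
(0, 2, R3, (2, 3))
(0, 3, R3, (2, 3))
(1, 0, R2, (1, 2))
(1, 0, R2, (1, 3))
(1, 0, R2, (2, 3))
(1, 0, R7, (1,))
(2, 0, R2, (0, 2))
(2, 0, R3, (2, 3))
(2, 1, R3, (2, 3))
(2, 2, R3, (2, 3))
(2, 3, R3, (2, 3))
(3, 0, R2, (0, 3))
(3, 0, R2, (1, 2))
(3, 0, R3, (2, 3))
(3, 0, R7, (3,))
(3, 1, R3, (2, 3))
(3, 2, R3, (2, 3))
(3, 3, R3, (2, 3))
(4, 0, R3, (2, 3))
(4, 0, R4, (0, 1))
(4, 1, R3, (2, 3))
(4, 2, R3, (2, 3))
(4, 3, R3, (2, 3))
(5, 0, R1, (0, 3))
(5, 0, R3, (2, 3))
(5, 0, R7, (1,))
(5, 0, R8, (0, 3))
(5, 1, R3, (2, 3))
(5, 2, R3, (2, 3))
(5, 3, R3, (2, 3))
(6, 0, R2, (1, 2))
(6, 0, R3, (2, 3))
(6, 1, R3, (2, 3))
(6, 2, R3, (2, 3))
(6, 3, R3, (2, 3))
(6, 3, R6, (0, 3))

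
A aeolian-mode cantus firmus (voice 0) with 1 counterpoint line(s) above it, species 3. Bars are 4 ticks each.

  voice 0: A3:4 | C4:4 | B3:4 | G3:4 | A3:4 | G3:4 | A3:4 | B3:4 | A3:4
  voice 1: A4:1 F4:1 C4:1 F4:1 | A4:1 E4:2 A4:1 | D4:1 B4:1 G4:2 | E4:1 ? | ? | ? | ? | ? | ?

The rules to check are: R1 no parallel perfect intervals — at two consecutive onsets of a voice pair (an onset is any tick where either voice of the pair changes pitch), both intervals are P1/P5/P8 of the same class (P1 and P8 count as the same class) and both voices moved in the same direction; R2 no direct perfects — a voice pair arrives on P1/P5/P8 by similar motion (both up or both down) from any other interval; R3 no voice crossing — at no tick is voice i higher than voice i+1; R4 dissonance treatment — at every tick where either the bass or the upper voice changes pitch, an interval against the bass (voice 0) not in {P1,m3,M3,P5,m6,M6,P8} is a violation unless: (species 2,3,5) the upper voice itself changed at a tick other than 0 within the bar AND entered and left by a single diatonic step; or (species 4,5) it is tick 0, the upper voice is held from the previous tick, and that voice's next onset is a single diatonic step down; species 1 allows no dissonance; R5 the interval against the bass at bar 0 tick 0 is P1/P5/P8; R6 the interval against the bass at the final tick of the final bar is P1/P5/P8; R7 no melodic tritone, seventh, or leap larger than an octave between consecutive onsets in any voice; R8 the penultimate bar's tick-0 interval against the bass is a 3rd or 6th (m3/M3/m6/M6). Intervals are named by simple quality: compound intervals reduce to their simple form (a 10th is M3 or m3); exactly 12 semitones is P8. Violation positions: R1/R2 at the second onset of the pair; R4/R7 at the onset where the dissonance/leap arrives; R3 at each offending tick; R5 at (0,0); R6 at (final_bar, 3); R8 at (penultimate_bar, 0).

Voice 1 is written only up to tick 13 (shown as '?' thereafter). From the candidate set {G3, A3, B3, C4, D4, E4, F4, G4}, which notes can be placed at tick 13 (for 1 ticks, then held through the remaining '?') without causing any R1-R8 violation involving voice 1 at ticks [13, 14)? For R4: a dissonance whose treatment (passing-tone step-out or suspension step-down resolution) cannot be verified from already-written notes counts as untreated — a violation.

G3: legal
A3: violates R4
B3: legal
C4: violates R4
D4: legal
E4: legal
F4: violates R4
G4: legal

{B3, D4, E4, G3, G4}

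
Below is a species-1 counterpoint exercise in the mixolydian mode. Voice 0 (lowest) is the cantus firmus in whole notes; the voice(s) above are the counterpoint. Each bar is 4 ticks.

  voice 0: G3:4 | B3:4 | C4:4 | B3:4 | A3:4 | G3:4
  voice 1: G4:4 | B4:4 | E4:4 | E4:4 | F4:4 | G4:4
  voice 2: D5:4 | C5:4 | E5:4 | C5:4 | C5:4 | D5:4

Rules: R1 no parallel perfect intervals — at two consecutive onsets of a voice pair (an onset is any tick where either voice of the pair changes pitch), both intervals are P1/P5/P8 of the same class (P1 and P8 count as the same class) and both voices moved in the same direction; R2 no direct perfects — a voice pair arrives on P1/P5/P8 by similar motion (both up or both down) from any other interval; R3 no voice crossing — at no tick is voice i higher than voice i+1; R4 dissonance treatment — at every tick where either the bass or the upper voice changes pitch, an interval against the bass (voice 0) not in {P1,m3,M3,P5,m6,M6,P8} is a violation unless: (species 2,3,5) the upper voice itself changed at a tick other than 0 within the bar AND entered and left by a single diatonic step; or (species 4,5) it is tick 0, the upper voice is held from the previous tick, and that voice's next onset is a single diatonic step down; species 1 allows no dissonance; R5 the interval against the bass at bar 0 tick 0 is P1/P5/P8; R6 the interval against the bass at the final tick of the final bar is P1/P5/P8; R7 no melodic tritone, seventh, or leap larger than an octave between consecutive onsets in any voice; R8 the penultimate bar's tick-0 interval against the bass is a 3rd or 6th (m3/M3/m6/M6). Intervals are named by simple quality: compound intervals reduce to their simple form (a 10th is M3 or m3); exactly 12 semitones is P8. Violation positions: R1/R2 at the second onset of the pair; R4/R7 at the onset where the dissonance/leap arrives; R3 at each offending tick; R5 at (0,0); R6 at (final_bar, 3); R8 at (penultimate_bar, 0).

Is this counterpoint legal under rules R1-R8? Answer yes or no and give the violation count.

bar 0: v0=G3 v1=G4 v2=D5 (P5)
bar 1: v0=B3 v1=B4 v2=C5 (m2)
bar 2: v0=C4 v1=E4 v2=E5 (M3)
bar 3: v0=B3 v1=E4 v2=C5 (m2)
bar 4: v0=A3 v1=F4 v2=C5 (m3)
bar 5: v0=G3 v1=G4 v2=D5 (P5)
  R1 @ bar1.0: G3/G4 P8 -> B3/B4 P8 similar
  R4 @ bar1.0: B3/C5 m2 untreated
  R4 @ bar3.0: B3/E4 P4 untreated
  R4 @ bar3.0: B3/C5 m2 untreated
  R1 @ bar5.0: F4/C5 P5 -> G4/D5 P5 similar

No (5 violations)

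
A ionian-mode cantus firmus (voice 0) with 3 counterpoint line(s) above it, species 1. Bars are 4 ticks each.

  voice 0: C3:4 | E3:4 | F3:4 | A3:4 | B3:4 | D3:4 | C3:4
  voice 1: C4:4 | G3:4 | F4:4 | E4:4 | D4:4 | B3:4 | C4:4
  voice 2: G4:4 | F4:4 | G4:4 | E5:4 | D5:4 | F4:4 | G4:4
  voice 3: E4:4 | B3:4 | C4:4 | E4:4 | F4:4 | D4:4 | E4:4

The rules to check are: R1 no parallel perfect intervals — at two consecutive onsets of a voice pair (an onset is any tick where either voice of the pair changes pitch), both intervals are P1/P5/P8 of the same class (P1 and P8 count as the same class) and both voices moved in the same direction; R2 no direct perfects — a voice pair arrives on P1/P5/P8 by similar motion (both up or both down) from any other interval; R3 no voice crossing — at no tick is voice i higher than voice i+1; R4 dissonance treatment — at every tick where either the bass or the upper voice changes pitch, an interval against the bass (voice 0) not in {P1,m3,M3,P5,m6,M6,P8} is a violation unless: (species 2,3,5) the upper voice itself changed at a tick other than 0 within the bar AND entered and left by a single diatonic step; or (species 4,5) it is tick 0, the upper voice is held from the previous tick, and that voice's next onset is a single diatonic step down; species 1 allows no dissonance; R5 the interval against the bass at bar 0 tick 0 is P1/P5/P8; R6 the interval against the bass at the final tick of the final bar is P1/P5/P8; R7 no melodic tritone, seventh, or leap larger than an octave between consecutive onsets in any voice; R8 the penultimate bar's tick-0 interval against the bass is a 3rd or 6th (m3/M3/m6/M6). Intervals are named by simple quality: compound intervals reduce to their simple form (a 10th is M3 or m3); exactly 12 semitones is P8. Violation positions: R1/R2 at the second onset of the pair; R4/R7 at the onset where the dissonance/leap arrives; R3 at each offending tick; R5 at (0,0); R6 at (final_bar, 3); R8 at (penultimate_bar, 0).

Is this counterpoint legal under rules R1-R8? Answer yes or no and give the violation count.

bar 0: v0=C3 v1=C4 v2=G4 v3=E4 (M3)
bar 1: v0=E3 v1=G3 v2=F4 v3=B3 (P5)
bar 2: v0=F3 v1=F4 v2=G4 v3=C4 (P5)
bar 3: v0=A3 v1=E4 v2=E5 v3=E4 (P5)
bar 4: v0=B3 v1=D4 v2=D5 v3=F4 (TT)
bar 5: v0=D3 v1=B3 v2=F4 v3=D4 (P8)
bar 6: v0=C3 v1=C4 v2=G4 v3=E4 (M3)
  R3 @ bar0.0: G4 above E4
  R5 @ bar0.0: opens on M3
  R3 @ bar0.1: G4 above E4
  R3 @ bar0.2: G4 above E4
  R3 @ bar0.3: G4 above E4
  R3 @ bar1.0: F4 above B3
  R4 @ bar1.0: E3/F4 m2 untreated
  R3 @ bar1.1: F4 above B3
  R3 @ bar1.2: F4 above B3
  R3 @ bar1.3: F4 above B3
  R1 @ bar2.0: E3/B3 P5 -> F3/C4 P5 similar
  R2 @ bar2.0: E3/G3 m3 -> F3/F4 P8 similar
  R2 @ bar2.0: F4/B3 TT -> G4/C4 P5 similar
  R3 @ bar2.0: G4 above C4
  R4 @ bar2.0: F3/G4 M2 untreated
  R7 @ bar2.0: G3->F4 leap 10st
  R3 @ bar2.1: G4 above C4
  R3 @ bar2.2: G4 above C4
  R3 @ bar2.3: G4 above C4
  R1 @ bar3.0: F3/C4 P5 -> A3/E4 P5 similar
  R2 @ bar3.0: F3/G4 M2 -> A3/E5 P5 similar
  R2 @ bar3.0: G4/C4 P5 -> E5/E4 P8 similar
  R3 @ bar3.0: E5 above E4
  R3 @ bar3.1: E5 above E4
  R3 @ bar3.2: E5 above E4
  R3 @ bar3.3: E5 above E4
  R1 @ bar4.0: E4/E5 P8 -> D4/D5 P8 similar
  R3 @ bar4.0: D5 above F4
  R4 @ bar4.0: B3/F4 TT untreated
  R3 @ bar4.1: D5 above F4
  R3 @ bar4.2: D5 above F4
  R3 @ bar4.3: D5 above F4
  R2 @ bar5.0: B3/F4 TT -> D3/D4 P8 similar
  R3 @ bar5.0: F4 above D4
  R8 @ bar5.0: penult P8 not 3rd/6th
  R3 @ bar5.1: F4 above D4
  R3 @ bar5.2: F4 above D4
  R3 @ bar5.3: F4 above D4
  R2 @ bar6.0: B3/F4 TT -> C4/G4 P5 similar
  R3 @ bar6.0: G4 above E4
  R3 @ bar6.1: G4 above E4
  R3 @ bar6.2: G4 above E4
  R3 @ bar6.3: G4 above E4
  R6 @ bar6.3: closes on M3

No (44 violations)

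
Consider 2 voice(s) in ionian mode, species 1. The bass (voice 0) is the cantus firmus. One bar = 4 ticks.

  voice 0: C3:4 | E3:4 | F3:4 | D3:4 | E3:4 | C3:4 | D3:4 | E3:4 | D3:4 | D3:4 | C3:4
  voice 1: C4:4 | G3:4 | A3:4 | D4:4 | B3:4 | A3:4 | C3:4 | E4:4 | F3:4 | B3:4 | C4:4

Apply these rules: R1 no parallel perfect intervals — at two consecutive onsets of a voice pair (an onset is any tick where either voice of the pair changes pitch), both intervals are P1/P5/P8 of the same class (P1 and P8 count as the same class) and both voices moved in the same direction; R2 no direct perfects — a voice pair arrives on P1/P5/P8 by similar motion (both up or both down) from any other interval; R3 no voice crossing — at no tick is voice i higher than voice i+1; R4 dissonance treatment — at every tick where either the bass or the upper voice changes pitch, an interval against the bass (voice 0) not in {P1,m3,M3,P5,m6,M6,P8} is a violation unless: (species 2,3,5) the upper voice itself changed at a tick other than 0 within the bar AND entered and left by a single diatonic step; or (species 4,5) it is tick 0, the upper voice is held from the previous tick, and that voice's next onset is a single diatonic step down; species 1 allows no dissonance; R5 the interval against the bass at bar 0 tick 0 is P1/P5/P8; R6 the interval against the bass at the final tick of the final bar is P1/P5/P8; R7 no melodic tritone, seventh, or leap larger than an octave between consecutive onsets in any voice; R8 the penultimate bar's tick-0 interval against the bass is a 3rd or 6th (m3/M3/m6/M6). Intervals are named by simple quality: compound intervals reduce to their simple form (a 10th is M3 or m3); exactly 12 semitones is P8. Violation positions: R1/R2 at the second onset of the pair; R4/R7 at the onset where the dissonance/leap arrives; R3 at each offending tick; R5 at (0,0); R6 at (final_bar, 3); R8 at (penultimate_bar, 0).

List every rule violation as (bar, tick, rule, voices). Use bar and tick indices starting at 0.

(6, 0, R3, (0, 1))
(6, 0, R4, (0, 1))
(6, 1, R3, (0, 1))
(6, 2, R3, (0, 1))
(6, 3, R3, (0, 1))
(7, 0, R2, (0, 1))
(7, 0, R7, (1,))
(8, 0, R7, (1,))
(9, 0, R7, (1,))

bar 0: v0=C3 v1=C4 downbeat P8
bar 1: v0=E3 v1=G3 downbeat m3
bar 2: v0=F3 v1=A3 downbeat M3
bar 3: v0=D3 v1=D4 downbeat P8
bar 4: v0=E3 v1=B3 downbeat P5
bar 5: v0=C3 v1=A3 downbeat M6
bar 6: v0=D3 v1=C3 downbeat M2
bar 7: v0=E3 v1=E4 downbeat P8
bar 8: v0=D3 v1=F3 downbeat m3
bar 9: v0=D3 v1=B3 downbeat M6
bar 10: v0=C3 v1=C4 downbeat P8
  -> R3 @ bar 6 tick 0 v(0, 1): D3 above C3
  -> R4 @ bar 6 tick 0 v(0, 1): D3/C3 M2 untreated
  -> R3 @ bar 6 tick 1 v(0, 1): D3 above C3
  -> R3 @ bar 6 tick 2 v(0, 1): D3 above C3
  -> R3 @ bar 6 tick 3 v(0, 1): D3 above C3
  -> R2 @ bar 7 tick 0 v(0, 1): D3/C3 M2 -> E3/E4 P8 similar
  -> R7 @ bar 7 tick 0 v(1,): C3->E4 leap 16st
  -> R7 @ bar 8 tick 0 v(1,): E4->F3 leap 11st
  -> R7 @ bar 9 tick 0 v(1,): F3->B3 leap 6st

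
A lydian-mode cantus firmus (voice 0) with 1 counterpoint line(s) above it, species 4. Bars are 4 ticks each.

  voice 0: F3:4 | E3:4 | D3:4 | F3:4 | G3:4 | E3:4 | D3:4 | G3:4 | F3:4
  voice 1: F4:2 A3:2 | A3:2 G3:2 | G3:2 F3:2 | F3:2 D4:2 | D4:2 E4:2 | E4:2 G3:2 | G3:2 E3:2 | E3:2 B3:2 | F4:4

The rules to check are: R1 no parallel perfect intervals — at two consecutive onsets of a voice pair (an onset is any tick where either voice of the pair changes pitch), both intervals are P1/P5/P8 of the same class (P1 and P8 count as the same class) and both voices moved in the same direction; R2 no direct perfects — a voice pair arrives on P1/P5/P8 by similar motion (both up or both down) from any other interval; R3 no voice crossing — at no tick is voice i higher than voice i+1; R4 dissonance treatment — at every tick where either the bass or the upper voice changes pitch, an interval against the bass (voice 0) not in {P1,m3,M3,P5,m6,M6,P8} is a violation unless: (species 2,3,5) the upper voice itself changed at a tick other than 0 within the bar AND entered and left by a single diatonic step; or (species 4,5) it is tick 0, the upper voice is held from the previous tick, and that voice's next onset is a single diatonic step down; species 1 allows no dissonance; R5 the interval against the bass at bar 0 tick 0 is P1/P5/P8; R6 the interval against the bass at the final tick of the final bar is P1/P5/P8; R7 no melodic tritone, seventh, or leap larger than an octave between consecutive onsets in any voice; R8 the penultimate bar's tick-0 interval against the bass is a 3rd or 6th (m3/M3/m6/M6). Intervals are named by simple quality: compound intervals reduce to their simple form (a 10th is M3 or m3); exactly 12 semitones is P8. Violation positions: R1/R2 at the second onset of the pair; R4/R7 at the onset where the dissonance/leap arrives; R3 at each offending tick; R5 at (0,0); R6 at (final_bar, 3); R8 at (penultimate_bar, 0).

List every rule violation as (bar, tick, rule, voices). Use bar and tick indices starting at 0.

bar 0: v0=F3 v1=F4 downbeat P8
bar 1: v0=E3 v1=A3 downbeat P4
bar 2: v0=D3 v1=G3 downbeat P4
bar 3: v0=F3 v1=F3 downbeat P1
bar 4: v0=G3 v1=D4 downbeat P5
bar 5: v0=E3 v1=E4 downbeat P8
bar 6: v0=D3 v1=G3 downbeat P4
bar 7: v0=G3 v1=E3 downbeat m3
bar 8: v0=F3 v1=F4 downbeat P8
  -> R4 @ bar 6 tick 0 v(0, 1): D3/G3 P4 untreated
  -> R4 @ bar 6 tick 2 v(0, 1): D3/E3 M2 untreated
  -> R3 @ bar 7 tick 0 v(0, 1): G3 above E3
  -> R3 @ bar 7 tick 1 v(0, 1): G3 above E3
  -> R7 @ bar 8 tick 0 v(1,): B3->F4 leap 6st

(6, 0, R4, (0, 1))
(6, 2, R4, (0, 1))
(7, 0, R3, (0, 1))
(7, 1, R3, (0, 1))
(8, 0, R7, (1,))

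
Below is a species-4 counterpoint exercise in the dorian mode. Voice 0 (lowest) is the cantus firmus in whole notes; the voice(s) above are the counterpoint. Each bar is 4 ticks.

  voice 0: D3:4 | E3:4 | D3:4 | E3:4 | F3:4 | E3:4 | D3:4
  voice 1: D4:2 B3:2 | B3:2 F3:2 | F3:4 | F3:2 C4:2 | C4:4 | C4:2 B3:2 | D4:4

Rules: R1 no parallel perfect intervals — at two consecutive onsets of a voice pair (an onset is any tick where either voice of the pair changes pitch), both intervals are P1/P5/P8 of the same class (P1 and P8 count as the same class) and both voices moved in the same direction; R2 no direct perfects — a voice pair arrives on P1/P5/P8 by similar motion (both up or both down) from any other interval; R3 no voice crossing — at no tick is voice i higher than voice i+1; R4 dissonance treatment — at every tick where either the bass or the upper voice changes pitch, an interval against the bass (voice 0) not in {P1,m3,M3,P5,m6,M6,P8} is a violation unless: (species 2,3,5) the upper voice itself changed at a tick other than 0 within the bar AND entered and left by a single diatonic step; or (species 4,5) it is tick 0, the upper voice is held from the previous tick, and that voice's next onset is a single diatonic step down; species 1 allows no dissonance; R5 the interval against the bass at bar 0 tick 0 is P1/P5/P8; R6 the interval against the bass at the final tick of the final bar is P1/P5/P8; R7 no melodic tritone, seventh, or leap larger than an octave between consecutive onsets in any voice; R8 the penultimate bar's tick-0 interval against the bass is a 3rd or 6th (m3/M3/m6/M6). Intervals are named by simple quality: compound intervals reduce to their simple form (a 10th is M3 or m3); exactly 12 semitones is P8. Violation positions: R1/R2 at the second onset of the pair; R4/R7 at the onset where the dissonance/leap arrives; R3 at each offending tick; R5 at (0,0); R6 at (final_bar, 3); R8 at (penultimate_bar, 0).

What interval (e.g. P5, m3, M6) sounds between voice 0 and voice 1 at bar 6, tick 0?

P8

voice 0=D3 voice 1=D4 -> P8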